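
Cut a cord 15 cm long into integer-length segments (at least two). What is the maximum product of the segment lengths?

Let prod[k] be the best product for length k (with at least one cut). For each first piece i, the rest contributes max(k−i, prod[k−i]).
Small cases: prod[2]=1, prod[3]=2, prod[4]=4, prod[5]=6, prod[6]=9, prod[7]=12.
prod[8] = 2×max(6,9) = 2×9 = 18
prod[9] = 3×max(6,9) = 3×9 = 27
prod[10] = 2×max(8,18) = 2×18 = 36
prod[11] = 2×max(9,27) = 2×27 = 54
prod[12] = 3×max(9,27) = 3×27 = 81
prod[13] = 2×max(11,54) = 2×54 = 108
prod[14] = 2×max(12,81) = 2×81 = 162
prod[15] = 3×max(12,81) = 3×81 = 243
One optimal split: 3 + 3 + 3 + 3 + 3; product 3×3×3×3×3 = 243.

243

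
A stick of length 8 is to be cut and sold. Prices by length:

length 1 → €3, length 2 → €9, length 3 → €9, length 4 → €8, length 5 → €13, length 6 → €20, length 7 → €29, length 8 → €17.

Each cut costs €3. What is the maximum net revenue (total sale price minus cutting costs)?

Build net[k] bottom-up: net[k] = max over allowed piece i of (p[i] + net[k−i]) − 3 per cut.
net[1] = 3
net[2] = max(3+3-3, 9+0) = 9
net[3] = max(3+9-3, 9+3-3, 9+0) = 9
net[4] = max(3+9-3, 9+9-3, 9+3-3, 8+0) = 15
net[5] = max(3+15-3, 9+9-3, 9+9-3, 8+3-3, 13+0) = 15
net[6] = max(3+15-3, 9+15-3, 9+9-3, 8+9-3, 13+3-3, 20+0) = 21
net[7] = max(3+21-3, 9+15-3, 9+15-3, …, 20+3-3, 29+0) = 29
net[8] = max(3+29-3, 9+21-3, 9+15-3, …, 29+3-3, 17+0) = 29
One optimal plan: pieces 7 + 1 (1 cut) → €32 − €3 = €29.

29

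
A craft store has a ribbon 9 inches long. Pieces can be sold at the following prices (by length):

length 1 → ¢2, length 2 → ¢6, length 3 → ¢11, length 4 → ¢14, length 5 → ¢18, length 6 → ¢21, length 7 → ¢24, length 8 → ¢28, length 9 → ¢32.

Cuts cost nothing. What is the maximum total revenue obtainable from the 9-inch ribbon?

33

Build r[k] bottom-up: r[k] = max over allowed piece i of (p[i] + r[k−i]).
r[1] = 2
r[2] = max(2+2, 6+0) = 6
r[3] = max(2+6, 6+2, 11+0) = 11
r[4] = max(2+11, 6+6, 11+2, 14+0) = 14
r[5] = max(2+14, 6+11, 11+6, 14+2, 18+0) = 18
r[6] = max(2+18, 6+14, 11+11, 14+6, 18+2, 21+0) = 22
r[7] = max(2+22, 6+18, 11+14, …, 21+2, 24+0) = 25
r[8] = max(2+25, 6+22, 11+18, …, 24+2, 28+0) = 29
r[9] = max(2+29, 6+25, 11+22, …, 28+2, 32+0) = 33
One optimal cutting: 3 + 3 + 3 → ¢11 + ¢11 + ¢11 = ¢33.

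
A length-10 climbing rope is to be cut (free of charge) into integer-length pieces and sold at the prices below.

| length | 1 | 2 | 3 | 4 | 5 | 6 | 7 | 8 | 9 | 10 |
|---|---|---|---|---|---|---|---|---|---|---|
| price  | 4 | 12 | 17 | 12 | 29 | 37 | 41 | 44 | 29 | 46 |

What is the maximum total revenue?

Let R[k] be the best obtainable value from length k. For each k, try every first piece i and keep the best of price[i] + R[k−i].
R[1] = 4
R[2] = 12
R[3] = 17
R[4] = 24  (first piece 2, then R[2]=12)
R[5] = 29  (first piece 2, then R[3]=17)
R[6] = 37
R[7] = 41  (first piece 1, then R[6]=37)
R[8] = 49  (first piece 2, then R[6]=37)
R[9] = 54  (first piece 3, then R[6]=37)
R[10] = 61  (first piece 2, then R[8]=49)
One optimal cutting: 6 + 2 + 2 → €37 + €12 + €12 = €61.

61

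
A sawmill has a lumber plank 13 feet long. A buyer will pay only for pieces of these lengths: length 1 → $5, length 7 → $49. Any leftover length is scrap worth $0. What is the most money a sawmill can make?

Consider every possible first cut. f[k] is the best of p[i]+f[k−i] over all sellable i≤k.
f[1] = 5
f[2] = 10  (first piece 1, then f[1]=5)
f[3] = 15  (first piece 1, then f[2]=10)
f[4] = 20  (first piece 1, then f[3]=15)
f[5] = 25  (first piece 1, then f[4]=20)
f[6] = 30  (first piece 1, then f[5]=25)
f[7] = max(5+30, 49+0) = 49
f[8] = max(5+49, 49+5) = 54
f[9] = max(5+54, 49+10) = 59
f[10] = max(5+59, 49+15) = 64
f[11] = max(5+64, 49+20) = 69
f[12] = max(5+69, 49+25) = 74
f[13] = max(5+74, 49+30) = 79
One optimal cutting: 7 + 1 + 1 + 1 + 1 + 1 + 1 → $79.

79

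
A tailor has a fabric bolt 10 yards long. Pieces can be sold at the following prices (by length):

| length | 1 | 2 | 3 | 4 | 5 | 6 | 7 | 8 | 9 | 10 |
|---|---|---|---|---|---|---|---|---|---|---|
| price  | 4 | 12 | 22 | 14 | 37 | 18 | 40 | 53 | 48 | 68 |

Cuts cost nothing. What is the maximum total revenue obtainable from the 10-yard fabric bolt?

Let v[k] be the best obtainable value from length k. For each k, try every first piece i and keep the best of price[i] + v[k−i].
v[1] = 4
v[2] = 12
v[3] = 22
v[4] = 26  (first piece 1, then v[3]=22)
v[5] = 37
v[6] = 44  (first piece 3, then v[3]=22)
v[7] = 49  (first piece 2, then v[5]=37)
v[8] = 59  (first piece 3, then v[5]=37)
v[9] = 66  (first piece 3, then v[6]=44)
v[10] = 74  (first piece 5, then v[5]=37)
One optimal cutting: 5 + 5 → $37 + $37 = $74.

74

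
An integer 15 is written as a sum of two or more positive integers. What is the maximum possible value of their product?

243

Let f[k] be the best product for length k (with at least one cut). For each first piece i, the rest contributes max(k−i, f[k−i]).
f[2] = 1*max(1,0) = 1*1 = 1
f[3] = 1*max(2,1) = 1*2 = 2
f[4] = 2*max(2,1) = 2*2 = 4
f[5] = 2*max(3,2) = 2*3 = 6
f[6] = 3*max(3,2) = 3*3 = 9
f[7] = 2*max(5,6) = 2*6 = 12
f[8] = 2*max(6,9) = 2*9 = 18
f[9] = 3*max(6,9) = 3*9 = 27
f[10] = 2*max(8,18) = 2*18 = 36
f[11] = 2*max(9,27) = 2*27 = 54
f[12] = 3*max(9,27) = 3*27 = 81
f[13] = 2*max(11,54) = 2*54 = 108
f[14] = 2*max(12,81) = 2*81 = 162
f[15] = 3*max(12,81) = 3*81 = 243
One optimal split: 3 + 3 + 3 + 3 + 3; product 3*3*3*3*3 = 243.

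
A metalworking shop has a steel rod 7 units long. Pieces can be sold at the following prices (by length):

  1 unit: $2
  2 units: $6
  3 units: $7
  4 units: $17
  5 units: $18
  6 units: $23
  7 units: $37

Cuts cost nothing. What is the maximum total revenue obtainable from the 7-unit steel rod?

Consider every possible first cut. r[k] is the best of p[i]+r[k−i] over all sellable i≤k.
r[1] = 2
r[2] = 6
r[3] = 8  (first piece 1, then r[2]=6)
r[4] = 17
r[5] = 19  (first piece 1, then r[4]=17)
r[6] = 23  (first piece 2, then r[4]=17)
r[7] = 37
Best is to sell the whole 7-unit piece uncut for $37.

37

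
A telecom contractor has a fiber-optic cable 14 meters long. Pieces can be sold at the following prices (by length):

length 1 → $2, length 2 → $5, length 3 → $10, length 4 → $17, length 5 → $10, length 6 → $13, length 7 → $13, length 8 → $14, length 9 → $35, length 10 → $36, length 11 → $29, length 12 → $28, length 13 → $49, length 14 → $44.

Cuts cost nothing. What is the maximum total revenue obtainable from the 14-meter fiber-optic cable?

56

Let v[k] be the best obtainable value from length k. For each k, try every first piece i and keep the best of price[i] + v[k−i].
v[1] = 2
v[2] = max(2+2, 5+0) = 5
v[3] = max(2+5, 5+2, 10+0) = 10
v[4] = max(2+10, 5+5, 10+2, 17+0) = 17
v[5] = max(2+17, 5+10, 10+5, 17+2, 10+0) = 19
v[6] = max(2+19, 5+17, 10+10, 17+5, 10+2, 13+0) = 22
v[7] = max(2+22, 5+19, 10+17, …, 13+2, 13+0) = 27
v[8] = max(2+27, 5+22, 10+19, …, 13+2, 14+0) = 34
v[9] = max(2+34, 5+27, 10+22, …, 14+2, 35+0) = 36
v[10] = max(2+36, 5+34, 10+27, …, 35+2, 36+0) = 39
v[11] = max(2+39, 5+36, 10+34, …, 36+2, 29+0) = 44
v[12] = max(2+44, 5+39, 10+36, …, 29+2, 28+0) = 51
v[13] = max(2+51, 5+44, 10+39, …, 28+2, 49+0) = 53
v[14] = max(2+53, 5+51, 10+44, …, 49+2, 44+0) = 56
One optimal cutting: 4 + 4 + 4 + 2 → $17 + $17 + $17 + $5 = $56.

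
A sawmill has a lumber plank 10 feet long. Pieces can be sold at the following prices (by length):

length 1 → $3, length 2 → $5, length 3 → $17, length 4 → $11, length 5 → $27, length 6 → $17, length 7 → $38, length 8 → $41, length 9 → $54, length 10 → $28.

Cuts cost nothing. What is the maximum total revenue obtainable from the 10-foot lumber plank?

Build R[k] bottom-up: R[k] = max over allowed piece i of (p[i] + R[k−i]).
R[1] = 3
R[2] = 6  (first piece 1, then R[1]=3)
R[3] = 17
R[4] = 20  (first piece 1, then R[3]=17)
R[5] = 27
R[6] = 34  (first piece 3, then R[3]=17)
R[7] = 38
R[8] = 44  (first piece 3, then R[5]=27)
R[9] = 54
R[10] = 57  (first piece 1, then R[9]=54)
One optimal cutting: 9 + 1 → $54 + $3 = $57.

57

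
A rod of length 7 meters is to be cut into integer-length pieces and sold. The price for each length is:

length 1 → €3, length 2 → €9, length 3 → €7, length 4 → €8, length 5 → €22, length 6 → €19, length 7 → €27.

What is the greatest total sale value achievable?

Consider every possible first cut. R[k] is the best of p[i]+R[k−i] over all sellable i≤k.
R[1] = 3
R[2] = max(3+3, 9+0) = 9
R[3] = max(3+9, 9+3, 7+0) = 12
R[4] = max(3+12, 9+9, 7+3, 8+0) = 18
R[5] = max(3+18, 9+12, 7+9, 8+3, 22+0) = 22
R[6] = max(3+22, 9+18, 7+12, 8+9, 22+3, 19+0) = 27
R[7] = max(3+27, 9+22, 7+18, …, 19+3, 27+0) = 31
One optimal cutting: 5 + 2 → €22 + €9 = €31.

31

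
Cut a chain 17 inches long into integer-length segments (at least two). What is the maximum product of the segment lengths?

Fill g[k] for k=2..17: at each k try every first piece i and multiply by the better of (k−i) uncut or g[k−i].
g[2] = 1·max(1,0) = 1·1 = 1
g[3] = max(1·2, 2·1) = 2
g[4] = max(1·3, 2·2, 3·1) = 4
g[5] = max(1·4, 2·3, 3·2, 4·1) = 6
g[6] = max(1·6, 2·4, 3·3, 4·2, 5·1) = 9
g[7] = max(1·9, 2·6, 3·4, 4·3, 5·2, 6·1) = 12
g[8] = max(1·12, 2·9, 3·6, …, 6·2, 7·1) = 18
g[9] = max(1·18, 2·12, 3·9, …, 7·2, 8·1) = 27
g[10] = max(1·27, 2·18, 3·12, …, 8·2, 9·1) = 36
g[11] = max(1·36, 2·27, 3·18, …, 9·2, 10·1) = 54
g[12] = max(1·54, 2·36, 3·27, …, 10·2, 11·1) = 81
g[13] = max(1·81, 2·54, 3·36, …, 11·2, 12·1) = 108
g[14] = max(1·108, 2·81, 3·54, …, 12·2, 13·1) = 162
g[15] = max(1·162, 2·108, 3·81, …, 13·2, 14·1) = 243
g[16] = max(1·243, 2·162, 3·108, …, 14·2, 15·1) = 324
g[17] = max(1·324, 2·243, 3·162, …, 15·2, 16·1) = 486
One optimal split: 3 + 3 + 3 + 3 + 3 + 2; product 3·3·3·3·3·2 = 486.

486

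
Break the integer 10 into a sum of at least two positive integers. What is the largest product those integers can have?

Define m[k] = max over 1≤i<k of i · max(k−i, m[k−i]); the inner max lets the remainder stay uncut if that's better.
m[2] = 1*max(1,0) = 1*1 = 1
m[3] = 1*max(2,1) = 1*2 = 2
m[4] = 2*max(2,1) = 2*2 = 4
m[5] = 2*max(3,2) = 2*3 = 6
m[6] = 3*max(3,2) = 3*3 = 9
m[7] = 2*max(5,6) = 2*6 = 12
m[8] = 2*max(6,9) = 2*9 = 18
m[9] = 3*max(6,9) = 3*9 = 27
m[10] = 2*max(8,18) = 2*18 = 36
One optimal split: 3 + 3 + 2 + 2; product 3*3*2*2 = 36.

36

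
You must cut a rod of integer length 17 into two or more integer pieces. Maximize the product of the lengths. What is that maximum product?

Define prod[k] = max over 1≤i<k of i · max(k−i, prod[k−i]); the inner max lets the remainder stay uncut if that's better.
Small cases: prod[2]=1, prod[3]=2, prod[4]=4, prod[5]=6, prod[6]=9, prod[7]=12, prod[8]=18, prod[9]=27, prod[10]=36, prod[11]=54, prod[12]=81.
prod[13] = max(1·81, 2·54, 3·36, …, 11·2, 12·1) = 108
prod[14] = max(1·108, 2·81, 3·54, …, 12·2, 13·1) = 162
prod[15] = max(1·162, 2·108, 3·81, …, 13·2, 14·1) = 243
prod[16] = max(1·243, 2·162, 3·108, …, 14·2, 15·1) = 324
prod[17] = max(1·324, 2·243, 3·162, …, 15·2, 16·1) = 486
One optimal split: 3 + 3 + 3 + 3 + 3 + 2; product 3·3·3·3·3·2 = 486.

486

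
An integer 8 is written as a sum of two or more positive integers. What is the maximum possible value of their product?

Let prod[k] be the best product for length k (with at least one cut). For each first piece i, the rest contributes max(k−i, prod[k−i]).
Small cases: prod[2]=1, prod[3]=2.
prod[4] = max(1×3, 2×2, 3×1) = 4
prod[5] = max(1×4, 2×3, 3×2, 4×1) = 6
prod[6] = max(1×6, 2×4, 3×3, 4×2, 5×1) = 9
prod[7] = max(1×9, 2×6, 3×4, 4×3, 5×2, 6×1) = 12
prod[8] = max(1×12, 2×9, 3×6, …, 6×2, 7×1) = 18
One optimal split: 3 + 3 + 2; product 3×3×2 = 18.

18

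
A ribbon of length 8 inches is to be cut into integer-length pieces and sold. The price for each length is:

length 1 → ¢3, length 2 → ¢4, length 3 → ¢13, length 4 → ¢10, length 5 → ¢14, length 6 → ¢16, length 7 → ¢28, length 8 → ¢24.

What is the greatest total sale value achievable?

32

Let best[k] be the best obtainable value from length k. For each k, try every first piece i and keep the best of price[i] + best[k−i].
best[1] = 3
best[2] = max(3+3, 4+0) = 6
best[3] = max(3+6, 4+3, 13+0) = 13
best[4] = max(3+13, 4+6, 13+3, 10+0) = 16
best[5] = max(3+16, 4+13, 13+6, 10+3, 14+0) = 19
best[6] = max(3+19, 4+16, 13+13, 10+6, 14+3, 16+0) = 26
best[7] = max(3+26, 4+19, 13+16, …, 16+3, 28+0) = 29
best[8] = max(3+29, 4+26, 13+19, …, 28+3, 24+0) = 32
One optimal cutting: 3 + 3 + 1 + 1 → ¢13 + ¢13 + ¢3 + ¢3 = ¢32.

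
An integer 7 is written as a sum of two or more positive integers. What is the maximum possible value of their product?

Define P[k] = max over 1≤i<k of i · max(k−i, P[k−i]); the inner max lets the remainder stay uncut if that's better.
P[2] = 1*max(1,0) = 1*1 = 1
P[3] = max(1*2, 2*1) = 2
P[4] = max(1*3, 2*2, 3*1) = 4
P[5] = max(1*4, 2*3, 3*2, 4*1) = 6
P[6] = max(1*6, 2*4, 3*3, 4*2, 5*1) = 9
P[7] = max(1*9, 2*6, 3*4, 4*3, 5*2, 6*1) = 12
One optimal split: 3 + 2 + 2; product 3*2*2 = 12.

12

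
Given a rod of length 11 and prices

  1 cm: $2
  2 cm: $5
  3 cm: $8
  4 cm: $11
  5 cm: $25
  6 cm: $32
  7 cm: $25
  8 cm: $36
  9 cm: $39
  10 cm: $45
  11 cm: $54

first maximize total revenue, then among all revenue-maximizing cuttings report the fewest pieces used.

Consider every possible first cut. r[k] is the best of p[i]+r[k−i] over all sellable i≤k.
r[1] = 2
r[2] = max(2+2, 5+0) = 5
r[3] = max(2+5, 5+2, 8+0) = 8
r[4] = max(2+8, 5+5, 8+2, 11+0) = 11
r[5] = max(2+11, 5+8, 8+5, 11+2, 25+0) = 25
r[6] = max(2+25, 5+11, 8+8, 11+5, 25+2, 32+0) = 32
r[7] = max(2+32, 5+25, 8+11, …, 32+2, 25+0) = 34
r[8] = max(2+34, 5+32, 8+25, …, 25+2, 36+0) = 37
r[9] = max(2+37, 5+34, 8+32, …, 36+2, 39+0) = 40
r[10] = max(2+40, 5+37, 8+34, …, 39+2, 45+0) = 50
r[11] = max(2+50, 5+40, 8+37, …, 45+2, 54+0) = 57
Maximum revenue is $57.
Now minimize piece count subject to staying optimal: for each k, pieces[k] = 1 + min over i with p[i]+r[k−i]=r[k] of pieces[k−i].
pieces[8] = 2
pieces[9] = 2
pieces[10] = 2
pieces[11] = 2

2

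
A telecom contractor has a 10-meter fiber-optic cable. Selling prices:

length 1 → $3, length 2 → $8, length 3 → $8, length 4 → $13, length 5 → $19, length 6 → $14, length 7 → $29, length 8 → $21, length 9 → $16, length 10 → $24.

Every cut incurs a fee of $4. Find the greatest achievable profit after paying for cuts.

34

Consider every possible first cut. net[k] is the best of p[i]+net[k−i] over all sellable i≤k, charging 4 whenever i<k.
net[1] = 3
net[2] = 8
net[3] = 8
net[4] = 13
net[5] = 19
net[6] = 18  (first piece 1, then net[5]=19)
net[7] = 29
net[8] = 28  (first piece 1, then net[7]=29)
net[9] = 33  (first piece 2, then net[7]=29)
net[10] = 34  (first piece 5, then net[5]=19)
One optimal plan: pieces 5 + 5 (1 cut) → $38 − $4 = $34.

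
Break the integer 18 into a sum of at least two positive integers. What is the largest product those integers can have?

Define f[k] = max over 1≤i<k of i · max(k−i, f[k−i]); the inner max lets the remainder stay uncut if that's better.
f[2] = 1*max(1,0) = 1*1 = 1
f[3] = 1*max(2,1) = 1*2 = 2
f[4] = 2*max(2,1) = 2*2 = 4
f[5] = 2*max(3,2) = 2*3 = 6
f[6] = 3*max(3,2) = 3*3 = 9
f[7] = 2*max(5,6) = 2*6 = 12
f[8] = 2*max(6,9) = 2*9 = 18
f[9] = 3*max(6,9) = 3*9 = 27
f[10] = 2*max(8,18) = 2*18 = 36
f[11] = 2*max(9,27) = 2*27 = 54
f[12] = 3*max(9,27) = 3*27 = 81
f[13] = 2*max(11,54) = 2*54 = 108
f[14] = 2*max(12,81) = 2*81 = 162
f[15] = 3*max(12,81) = 3*81 = 243
f[16] = 2*max(14,162) = 2*162 = 324
f[17] = 2*max(15,243) = 2*243 = 486
f[18] = 3*max(15,243) = 3*243 = 729
One optimal split: 3 + 3 + 3 + 3 + 3 + 3; product 3*3*3*3*3*3 = 729.

729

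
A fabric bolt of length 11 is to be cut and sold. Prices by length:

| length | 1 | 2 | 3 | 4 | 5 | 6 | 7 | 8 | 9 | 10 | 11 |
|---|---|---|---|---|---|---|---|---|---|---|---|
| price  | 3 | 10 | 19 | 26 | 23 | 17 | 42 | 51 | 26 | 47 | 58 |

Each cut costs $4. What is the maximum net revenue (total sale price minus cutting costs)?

66

Let r[k] be the best obtainable value from length k. For each k, try every first piece i and keep the best of price[i] + r[k−i] minus the 4 cut fee when i<k.
r[1] = 3
r[2] = 10
r[3] = 19
r[4] = 26
r[5] = 25  (first piece 1, then r[4]=26)
r[6] = 34  (first piece 3, then r[3]=19)
r[7] = 42
r[8] = 51
r[9] = 50  (first piece 1, then r[8]=51)
r[10] = 57  (first piece 2, then r[8]=51)
r[11] = 66  (first piece 3, then r[8]=51)
One optimal plan: pieces 8 + 3 (1 cut) → $70 − $4 = $66.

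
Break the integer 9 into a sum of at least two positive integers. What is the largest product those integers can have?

27

Let g[k] be the best product for length k (with at least one cut). For each first piece i, the rest contributes max(k−i, g[k−i]).
g[2] = 1·max(1,0) = 1·1 = 1
g[3] = 1·max(2,1) = 1·2 = 2
g[4] = 2·max(2,1) = 2·2 = 4
g[5] = 2·max(3,2) = 2·3 = 6
g[6] = 3·max(3,2) = 3·3 = 9
g[7] = 2·max(5,6) = 2·6 = 12
g[8] = 2·max(6,9) = 2·9 = 18
g[9] = 3·max(6,9) = 3·9 = 27
One optimal split: 3 + 3 + 3; product 3·3·3 = 27.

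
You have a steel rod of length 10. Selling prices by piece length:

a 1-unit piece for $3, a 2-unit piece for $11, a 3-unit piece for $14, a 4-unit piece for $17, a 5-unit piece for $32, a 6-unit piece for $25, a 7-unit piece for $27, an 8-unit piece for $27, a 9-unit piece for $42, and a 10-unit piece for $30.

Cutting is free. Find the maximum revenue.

64

Consider every possible first cut. best[k] is the best of p[i]+best[k−i] over all sellable i≤k.
best[1] = 3
best[2] = 11
best[3] = 14  (first piece 1, then best[2]=11)
best[4] = 22  (first piece 2, then best[2]=11)
best[5] = 32
best[6] = 35  (first piece 1, then best[5]=32)
best[7] = 43  (first piece 2, then best[5]=32)
best[8] = 46  (first piece 1, then best[7]=43)
best[9] = 54  (first piece 2, then best[7]=43)
best[10] = 64  (first piece 5, then best[5]=32)
One optimal cutting: 5 + 5 → $32 + $32 = $64.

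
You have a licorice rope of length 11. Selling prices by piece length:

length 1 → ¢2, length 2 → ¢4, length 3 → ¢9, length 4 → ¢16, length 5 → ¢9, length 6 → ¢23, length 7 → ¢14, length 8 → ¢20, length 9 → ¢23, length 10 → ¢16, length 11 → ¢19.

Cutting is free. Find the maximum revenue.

41

Consider every possible first cut. v[k] is the best of p[i]+v[k−i] over all sellable i≤k.
v[1] = 2
v[2] = max(2+2, 4+0) = 4
v[3] = max(2+4, 4+2, 9+0) = 9
v[4] = max(2+9, 4+4, 9+2, 16+0) = 16
v[5] = max(2+16, 4+9, 9+4, 16+2, 9+0) = 18
v[6] = max(2+18, 4+16, 9+9, 16+4, 9+2, 23+0) = 23
v[7] = max(2+23, 4+18, 9+16, …, 23+2, 14+0) = 25
v[8] = max(2+25, 4+23, 9+18, …, 14+2, 20+0) = 32
v[9] = max(2+32, 4+25, 9+23, …, 20+2, 23+0) = 34
v[10] = max(2+34, 4+32, 9+25, …, 23+2, 16+0) = 39
v[11] = max(2+39, 4+34, 9+32, …, 16+2, 19+0) = 41
One optimal cutting: 6 + 4 + 1 → ¢23 + ¢16 + ¢2 = ¢41.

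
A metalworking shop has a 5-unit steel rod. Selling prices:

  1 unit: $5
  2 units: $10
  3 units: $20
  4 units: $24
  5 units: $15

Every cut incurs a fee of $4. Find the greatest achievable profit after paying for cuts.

Consider every possible first cut. net[k] is the best of p[i]+net[k−i] over all sellable i≤k, charging 4 whenever i<k.
net[1] = 5
net[2] = max(5+5-4, 10+0) = 10
net[3] = max(5+10-4, 10+5-4, 20+0) = 20
net[4] = max(5+20-4, 10+10-4, 20+5-4, 24+0) = 24
net[5] = max(5+24-4, 10+20-4, 20+10-4, 24+5-4, 15+0) = 26
One optimal plan: pieces 3 + 2 (1 cut) → $30 − $4 = $26.

26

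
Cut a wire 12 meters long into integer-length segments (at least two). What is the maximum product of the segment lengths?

Fill m[k] for k=2..12: at each k try every first piece i and multiply by the better of (k−i) uncut or m[k−i].
Small cases: m[2]=1, m[3]=2, m[4]=4, m[5]=6, m[6]=9.
m[7] = 2×max(5,6) = 2×6 = 12
m[8] = 2×max(6,9) = 2×9 = 18
m[9] = 3×max(6,9) = 3×9 = 27
m[10] = 2×max(8,18) = 2×18 = 36
m[11] = 2×max(9,27) = 2×27 = 54
m[12] = 3×max(9,27) = 3×27 = 81
One optimal split: 3 + 3 + 3 + 3; product 3×3×3×3 = 81.

81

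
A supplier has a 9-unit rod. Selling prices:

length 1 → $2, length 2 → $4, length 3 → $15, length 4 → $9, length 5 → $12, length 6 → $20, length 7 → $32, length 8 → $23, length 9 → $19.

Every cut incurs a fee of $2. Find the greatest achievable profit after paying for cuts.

Build net[k] bottom-up: net[k] = max over allowed piece i of (p[i] + net[k−i]) − 2 per cut.
net[1] = 2
net[2] = max(2+2-2, 4+0) = 4
net[3] = max(2+4-2, 4+2-2, 15+0) = 15
net[4] = max(2+15-2, 4+4-2, 15+2-2, 9+0) = 15
net[5] = max(2+15-2, 4+15-2, 15+4-2, 9+2-2, 12+0) = 17
net[6] = max(2+17-2, 4+15-2, 15+15-2, 9+4-2, 12+2-2, 20+0) = 28
net[7] = max(2+28-2, 4+17-2, 15+15-2, …, 20+2-2, 32+0) = 32
net[8] = max(2+32-2, 4+28-2, 15+17-2, …, 32+2-2, 23+0) = 32
net[9] = max(2+32-2, 4+32-2, 15+28-2, …, 23+2-2, 19+0) = 41
One optimal plan: pieces 3 + 3 + 3 (2 cuts) → $45 − $4 = $41.

41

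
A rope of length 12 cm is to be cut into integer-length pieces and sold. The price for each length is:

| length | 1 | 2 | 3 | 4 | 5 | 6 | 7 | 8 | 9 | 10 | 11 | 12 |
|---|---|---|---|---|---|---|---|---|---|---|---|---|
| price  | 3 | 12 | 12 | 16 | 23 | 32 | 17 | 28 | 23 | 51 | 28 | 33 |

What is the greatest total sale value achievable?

Let R[k] be the best obtainable value from length k. For each k, try every first piece i and keep the best of price[i] + R[k−i].
R[1] = 3
R[2] = max(3+3, 12+0) = 12
R[3] = max(3+12, 12+3, 12+0) = 15
R[4] = max(3+15, 12+12, 12+3, 16+0) = 24
R[5] = max(3+24, 12+15, 12+12, 16+3, 23+0) = 27
R[6] = max(3+27, 12+24, 12+15, 16+12, 23+3, 32+0) = 36
R[7] = max(3+36, 12+27, 12+24, …, 32+3, 17+0) = 39
R[8] = max(3+39, 12+36, 12+27, …, 17+3, 28+0) = 48
R[9] = max(3+48, 12+39, 12+36, …, 28+3, 23+0) = 51
R[10] = max(3+51, 12+48, 12+39, …, 23+3, 51+0) = 60
R[11] = max(3+60, 12+51, 12+48, …, 51+3, 28+0) = 63
R[12] = max(3+63, 12+60, 12+51, …, 28+3, 33+0) = 72
One optimal cutting: 2 + 2 + 2 + 2 + 2 + 2 → $12 + $12 + $12 + $12 + $12 + $12 = $72.

72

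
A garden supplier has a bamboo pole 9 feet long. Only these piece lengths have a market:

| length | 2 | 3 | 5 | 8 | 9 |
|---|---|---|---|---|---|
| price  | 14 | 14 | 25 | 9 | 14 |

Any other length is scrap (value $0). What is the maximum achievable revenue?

56

Let r[k] be the best obtainable value from length k. For each k, try every first piece i and keep the best of price[i] + r[k−i].
r[1] = 0
r[2] = 14
r[3] = max(14+0, 14+0) = 14
r[4] = max(14+14, 14+0) = 28
r[5] = max(14+14, 14+14, 25+0) = 28
r[6] = max(14+28, 14+14, 25+0) = 42
r[7] = max(14+28, 14+28, 25+14) = 42
r[8] = max(14+42, 14+28, 25+14, 9+0) = 56
r[9] = max(14+42, 14+42, 25+28, 9+0, 14+0) = 56
One optimal cutting: pieces 2 + 2 + 2 + 2 with 1 foot of scrap → $56.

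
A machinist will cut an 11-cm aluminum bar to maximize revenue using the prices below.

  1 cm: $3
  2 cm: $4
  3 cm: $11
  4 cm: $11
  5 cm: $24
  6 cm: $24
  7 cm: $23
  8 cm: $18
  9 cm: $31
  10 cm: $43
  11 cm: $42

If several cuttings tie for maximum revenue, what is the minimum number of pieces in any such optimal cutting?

Build r[k] bottom-up: r[k] = max over allowed piece i of (p[i] + r[k−i]).
r[1] = 3
r[2] = max(3+3, 4+0) = 6
r[3] = max(3+6, 4+3, 11+0) = 11
r[4] = max(3+11, 4+6, 11+3, 11+0) = 14
r[5] = max(3+14, 4+11, 11+6, 11+3, 24+0) = 24
r[6] = max(3+24, 4+14, 11+11, 11+6, 24+3, 24+0) = 27
r[7] = max(3+27, 4+24, 11+14, …, 24+3, 23+0) = 30
r[8] = max(3+30, 4+27, 11+24, …, 23+3, 18+0) = 35
r[9] = max(3+35, 4+30, 11+27, …, 18+3, 31+0) = 38
r[10] = max(3+38, 4+35, 11+30, …, 31+3, 43+0) = 48
r[11] = max(3+48, 4+38, 11+35, …, 43+3, 42+0) = 51
Maximum revenue is $51.
Now minimize piece count subject to staying optimal: for each k, pieces[k] = 1 + min over i with p[i]+r[k−i]=r[k] of pieces[k−i].
pieces[8] = 2
pieces[9] = 3
pieces[10] = 2
pieces[11] = 3

3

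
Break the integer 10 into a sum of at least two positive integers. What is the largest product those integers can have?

Define P[k] = max over 1≤i<k of i · max(k−i, P[k−i]); the inner max lets the remainder stay uncut if that's better.
P[2] = 1×max(1,0) = 1×1 = 1
P[3] = 1×max(2,1) = 1×2 = 2
P[4] = 2×max(2,1) = 2×2 = 4
P[5] = 2×max(3,2) = 2×3 = 6
P[6] = 3×max(3,2) = 3×3 = 9
P[7] = 2×max(5,6) = 2×6 = 12
P[8] = 2×max(6,9) = 2×9 = 18
P[9] = 3×max(6,9) = 3×9 = 27
P[10] = 2×max(8,18) = 2×18 = 36
One optimal split: 3 + 3 + 2 + 2; product 3×3×2×2 = 36.

36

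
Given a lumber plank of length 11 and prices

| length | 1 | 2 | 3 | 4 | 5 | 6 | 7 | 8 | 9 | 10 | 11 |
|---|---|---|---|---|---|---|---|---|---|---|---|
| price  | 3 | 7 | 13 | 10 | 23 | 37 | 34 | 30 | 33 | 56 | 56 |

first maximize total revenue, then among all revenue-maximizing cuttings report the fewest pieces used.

2

Build r[k] bottom-up: r[k] = max over allowed piece i of (p[i] + r[k−i]).
r[1] = 3
r[2] = 7
r[3] = 13
r[4] = 16  (first piece 1, then r[3]=13)
r[5] = 23
r[6] = 37
r[7] = 40  (first piece 1, then r[6]=37)
r[8] = 44  (first piece 2, then r[6]=37)
r[9] = 50  (first piece 3, then r[6]=37)
r[10] = 56
r[11] = 60  (first piece 5, then r[6]=37)
Maximum revenue is $60.
Now minimize piece count subject to staying optimal: for each k, pieces[k] = 1 + min over i with p[i]+r[k−i]=r[k] of pieces[k−i].
pieces[8] = 2
pieces[9] = 2
pieces[10] = 1
pieces[11] = 2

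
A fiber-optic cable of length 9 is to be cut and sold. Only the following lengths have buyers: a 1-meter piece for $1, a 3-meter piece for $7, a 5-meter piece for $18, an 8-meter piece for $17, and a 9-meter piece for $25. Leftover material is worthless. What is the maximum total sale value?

26

Consider every possible first cut. r[k] is the best of p[i]+r[k−i] over all sellable i≤k.
r[1] = 1
r[2] = 2  (first piece 1, then r[1]=1)
r[3] = 7
r[4] = 8  (first piece 1, then r[3]=7)
r[5] = 18
r[6] = 19  (first piece 1, then r[5]=18)
r[7] = 20  (first piece 1, then r[6]=19)
r[8] = 25  (first piece 3, then r[5]=18)
r[9] = 26  (first piece 1, then r[8]=25)
One optimal cutting: 5 + 3 + 1 → $26.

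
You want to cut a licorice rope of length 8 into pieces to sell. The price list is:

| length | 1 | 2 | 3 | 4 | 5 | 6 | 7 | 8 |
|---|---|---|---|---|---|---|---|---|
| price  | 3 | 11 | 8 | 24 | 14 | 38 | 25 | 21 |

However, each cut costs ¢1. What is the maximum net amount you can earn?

48

Consider every possible first cut. r[k] is the best of p[i]+r[k−i] over all sellable i≤k, charging 1 whenever i<k.
r[1] = 3
r[2] = 11
r[3] = 13  (first piece 1, then r[2]=11)
r[4] = 24
r[5] = 26  (first piece 1, then r[4]=24)
r[6] = 38
r[7] = 40  (first piece 1, then r[6]=38)
r[8] = 48  (first piece 2, then r[6]=38)
One optimal plan: pieces 6 + 2 (1 cut) → ¢49 − ¢1 = ¢48.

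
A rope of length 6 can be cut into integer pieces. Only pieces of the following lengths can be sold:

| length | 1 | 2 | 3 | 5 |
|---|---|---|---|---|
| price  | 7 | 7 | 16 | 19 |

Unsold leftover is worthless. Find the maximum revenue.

42

Let r[k] be the best obtainable value from length k. For each k, try every first piece i and keep the best of price[i] + r[k−i].
r[1] = 7
r[2] = max(7+7, 7+0) = 14
r[3] = max(7+14, 7+7, 16+0) = 21
r[4] = max(7+21, 7+14, 16+7) = 28
r[5] = max(7+28, 7+21, 16+14, 19+0) = 35
r[6] = max(7+35, 7+28, 16+21, 19+7) = 42
One optimal cutting: 1 + 1 + 1 + 1 + 1 + 1 → 42.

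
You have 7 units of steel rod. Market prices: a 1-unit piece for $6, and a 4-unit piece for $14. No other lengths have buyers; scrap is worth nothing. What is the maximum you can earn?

Let f[k] be the best obtainable value from length k. For each k, try every first piece i and keep the best of price[i] + f[k−i].
f[1] = 6
f[2] = 12  (first piece 1, then f[1]=6)
f[3] = 18  (first piece 1, then f[2]=12)
f[4] = 24  (first piece 1, then f[3]=18)
f[5] = 30  (first piece 1, then f[4]=24)
f[6] = 36  (first piece 1, then f[5]=30)
f[7] = 42  (first piece 1, then f[6]=36)
One optimal cutting: 1 + 1 + 1 + 1 + 1 + 1 + 1 → $42.

42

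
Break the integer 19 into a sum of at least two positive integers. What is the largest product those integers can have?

Fill prod[k] for k=2..19: at each k try every first piece i and multiply by the better of (k−i) uncut or prod[k−i].
prod[2] = 1*max(1,0) = 1*1 = 1
prod[3] = 1*max(2,1) = 1*2 = 2
prod[4] = 2*max(2,1) = 2*2 = 4
prod[5] = 2*max(3,2) = 2*3 = 6
prod[6] = 3*max(3,2) = 3*3 = 9
prod[7] = 2*max(5,6) = 2*6 = 12
prod[8] = 2*max(6,9) = 2*9 = 18
prod[9] = 3*max(6,9) = 3*9 = 27
prod[10] = 2*max(8,18) = 2*18 = 36
prod[11] = 2*max(9,27) = 2*27 = 54
prod[12] = 3*max(9,27) = 3*27 = 81
prod[13] = 2*max(11,54) = 2*54 = 108
prod[14] = 2*max(12,81) = 2*81 = 162
prod[15] = 3*max(12,81) = 3*81 = 243
prod[16] = 2*max(14,162) = 2*162 = 324
prod[17] = 2*max(15,243) = 2*243 = 486
prod[18] = 3*max(15,243) = 3*243 = 729
prod[19] = 2*max(17,486) = 2*486 = 972
One optimal split: 3 + 3 + 3 + 3 + 3 + 2 + 2; product 3*3*3*3*3*2*2 = 972.

972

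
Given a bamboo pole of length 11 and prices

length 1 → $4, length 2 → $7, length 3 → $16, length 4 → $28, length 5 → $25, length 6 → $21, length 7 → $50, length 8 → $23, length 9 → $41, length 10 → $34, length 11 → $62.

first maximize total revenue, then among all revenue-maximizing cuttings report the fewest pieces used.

2

Let r[k] be the best obtainable value from length k. For each k, try every first piece i and keep the best of price[i] + r[k−i].
r[1] = 4
r[2] = max(4+4, 7+0) = 8
r[3] = max(4+8, 7+4, 16+0) = 16
r[4] = max(4+16, 7+8, 16+4, 28+0) = 28
r[5] = max(4+28, 7+16, 16+8, 28+4, 25+0) = 32
r[6] = max(4+32, 7+28, 16+16, 28+8, 25+4, 21+0) = 36
r[7] = max(4+36, 7+32, 16+28, …, 21+4, 50+0) = 50
r[8] = max(4+50, 7+36, 16+32, …, 50+4, 23+0) = 56
r[9] = max(4+56, 7+50, 16+36, …, 23+4, 41+0) = 60
r[10] = max(4+60, 7+56, 16+50, …, 41+4, 34+0) = 66
r[11] = max(4+66, 7+60, 16+56, …, 34+4, 62+0) = 78
Maximum revenue is $78.
Now minimize piece count subject to staying optimal: for each k, pieces[k] = 1 + min over i with p[i]+r[k−i]=r[k] of pieces[k−i].
pieces[8] = 2
pieces[9] = 3
pieces[10] = 2
pieces[11] = 2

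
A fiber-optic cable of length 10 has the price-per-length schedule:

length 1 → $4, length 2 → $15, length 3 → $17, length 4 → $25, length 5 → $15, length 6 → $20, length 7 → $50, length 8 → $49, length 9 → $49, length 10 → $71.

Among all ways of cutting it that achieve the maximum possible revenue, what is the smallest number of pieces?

5

Build r[k] bottom-up: r[k] = max over allowed piece i of (p[i] + r[k−i]).
r[1] = 4
r[2] = 15
r[3] = 19  (first piece 1, then r[2]=15)
r[4] = 30  (first piece 2, then r[2]=15)
r[5] = 34  (first piece 1, then r[4]=30)
r[6] = 45  (first piece 2, then r[4]=30)
r[7] = 50
r[8] = 60  (first piece 2, then r[6]=45)
r[9] = 65  (first piece 2, then r[7]=50)
r[10] = 75  (first piece 2, then r[8]=60)
Maximum revenue is $75.
Now minimize piece count subject to staying optimal: for each k, pieces[k] = 1 + min over i with p[i]+r[k−i]=r[k] of pieces[k−i].
pieces[7] = 1
pieces[8] = 4
pieces[9] = 2
pieces[10] = 5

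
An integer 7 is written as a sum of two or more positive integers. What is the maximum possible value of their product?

Fill P[k] for k=2..7: at each k try every first piece i and multiply by the better of (k−i) uncut or P[k−i].
P[2] = 1·max(1,0) = 1·1 = 1
P[3] = 1·max(2,1) = 1·2 = 2
P[4] = 2·max(2,1) = 2·2 = 4
P[5] = 2·max(3,2) = 2·3 = 6
P[6] = 3·max(3,2) = 3·3 = 9
P[7] = 2·max(5,6) = 2·6 = 12
One optimal split: 3 + 2 + 2; product 3·2·2 = 12.

12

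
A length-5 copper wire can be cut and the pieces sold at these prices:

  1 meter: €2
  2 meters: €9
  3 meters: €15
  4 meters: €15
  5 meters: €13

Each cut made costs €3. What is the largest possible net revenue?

Build v[k] bottom-up: v[k] = max over allowed piece i of (p[i] + v[k−i]) − 3 per cut.
v[1] = 2
v[2] = max(2+2-3, 9+0) = 9
v[3] = max(2+9-3, 9+2-3, 15+0) = 15
v[4] = max(2+15-3, 9+9-3, 15+2-3, 15+0) = 15
v[5] = max(2+15-3, 9+15-3, 15+9-3, 15+2-3, 13+0) = 21
One optimal plan: pieces 3 + 2 (1 cut) → €24 − €3 = €21.

21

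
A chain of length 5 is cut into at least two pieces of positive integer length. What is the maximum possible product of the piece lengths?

Define prod[k] = max over 1≤i<k of i · max(k−i, prod[k−i]); the inner max lets the remainder stay uncut if that's better.
prod[2] = 1*max(1,0) = 1*1 = 1
prod[3] = 1*max(2,1) = 1*2 = 2
prod[4] = 2*max(2,1) = 2*2 = 4
prod[5] = 2*max(3,2) = 2*3 = 6
One optimal split: 3 + 2; product 3*2 = 6.

6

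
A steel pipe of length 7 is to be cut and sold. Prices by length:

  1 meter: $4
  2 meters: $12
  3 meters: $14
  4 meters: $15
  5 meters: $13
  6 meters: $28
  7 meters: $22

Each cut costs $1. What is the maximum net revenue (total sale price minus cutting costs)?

Consider every possible first cut. r[k] is the best of p[i]+r[k−i] over all sellable i≤k, charging 1 whenever i<k.
r[1] = 4
r[2] = max(4+4-1, 12+0) = 12
r[3] = max(4+12-1, 12+4-1, 14+0) = 15
r[4] = max(4+15-1, 12+12-1, 14+4-1, 15+0) = 23
r[5] = max(4+23-1, 12+15-1, 14+12-1, 15+4-1, 13+0) = 26
r[6] = max(4+26-1, 12+23-1, 14+15-1, 15+12-1, 13+4-1, 28+0) = 34
r[7] = max(4+34-1, 12+26-1, 14+23-1, …, 28+4-1, 22+0) = 37
One optimal plan: pieces 2 + 2 + 2 + 1 (3 cuts) → $40 − $3 = $37.

37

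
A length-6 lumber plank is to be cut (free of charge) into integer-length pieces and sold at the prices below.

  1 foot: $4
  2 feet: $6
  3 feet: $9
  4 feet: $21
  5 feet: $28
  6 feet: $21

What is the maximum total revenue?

32

Consider every possible first cut. v[k] is the best of p[i]+v[k−i] over all sellable i≤k.
v[1] = 4
v[2] = 8  (first piece 1, then v[1]=4)
v[3] = 12  (first piece 1, then v[2]=8)
v[4] = 21
v[5] = 28
v[6] = 32  (first piece 1, then v[5]=28)
One optimal cutting: 5 + 1 → $28 + $4 = $32.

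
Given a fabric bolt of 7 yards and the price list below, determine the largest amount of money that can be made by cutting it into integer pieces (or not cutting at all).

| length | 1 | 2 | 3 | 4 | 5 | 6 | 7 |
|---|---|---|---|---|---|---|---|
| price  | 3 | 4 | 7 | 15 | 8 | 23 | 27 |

Let r[k] be the best obtainable value from length k. For each k, try every first piece i and keep the best of price[i] + r[k−i].
r[1] = 3
r[2] = 6  (first piece 1, then r[1]=3)
r[3] = 9  (first piece 1, then r[2]=6)
r[4] = 15
r[5] = 18  (first piece 1, then r[4]=15)
r[6] = 23
r[7] = 27
Best is to sell the whole 7-yard piece uncut for $27.

27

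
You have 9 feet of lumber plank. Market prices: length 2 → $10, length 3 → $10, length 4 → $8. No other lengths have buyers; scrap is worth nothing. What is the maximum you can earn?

40

Consider every possible first cut. f[k] is the best of p[i]+f[k−i] over all sellable i≤k.
f[1] = 0
f[2] = 10
f[3] = max(10+0, 10+0) = 10
f[4] = max(10+10, 10+0, 8+0) = 20
f[5] = max(10+10, 10+10, 8+0) = 20
f[6] = max(10+20, 10+10, 8+10) = 30
f[7] = max(10+20, 10+20, 8+10) = 30
f[8] = max(10+30, 10+20, 8+20) = 40
f[9] = max(10+30, 10+30, 8+20) = 40
One optimal cutting: pieces 2 + 2 + 2 + 2 with 1 foot of scrap → $40.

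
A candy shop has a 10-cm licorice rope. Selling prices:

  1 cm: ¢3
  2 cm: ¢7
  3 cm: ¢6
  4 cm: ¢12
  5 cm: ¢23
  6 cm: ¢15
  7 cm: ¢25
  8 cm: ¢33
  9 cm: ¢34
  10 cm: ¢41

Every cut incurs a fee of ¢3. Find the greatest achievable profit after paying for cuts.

43

Let v[k] be the best obtainable value from length k. For each k, try every first piece i and keep the best of price[i] + v[k−i] minus the 3 cut fee when i<k.
v[1] = 3
v[2] = 7
v[3] = 7  (first piece 1, then v[2]=7)
v[4] = 12
v[5] = 23
v[6] = 23  (first piece 1, then v[5]=23)
v[7] = 27  (first piece 2, then v[5]=23)
v[8] = 33
v[9] = 34
v[10] = 43  (first piece 5, then v[5]=23)
One optimal plan: pieces 5 + 5 (1 cut) → ¢46 − ¢3 = ¢43.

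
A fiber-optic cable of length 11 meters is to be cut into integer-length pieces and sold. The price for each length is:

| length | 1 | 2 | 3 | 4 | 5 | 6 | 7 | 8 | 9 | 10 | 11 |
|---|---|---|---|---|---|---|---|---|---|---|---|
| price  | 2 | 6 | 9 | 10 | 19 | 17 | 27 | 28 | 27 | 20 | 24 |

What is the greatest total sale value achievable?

40

Build r[k] bottom-up: r[k] = max over allowed piece i of (p[i] + r[k−i]).
r[1] = 2
r[2] = 6
r[3] = 9
r[4] = 12  (first piece 2, then r[2]=6)
r[5] = 19
r[6] = 21  (first piece 1, then r[5]=19)
r[7] = 27
r[8] = 29  (first piece 1, then r[7]=27)
r[9] = 33  (first piece 2, then r[7]=27)
r[10] = 38  (first piece 5, then r[5]=19)
r[11] = 40  (first piece 1, then r[10]=38)
One optimal cutting: 5 + 5 + 1 → $19 + $19 + $2 = $40.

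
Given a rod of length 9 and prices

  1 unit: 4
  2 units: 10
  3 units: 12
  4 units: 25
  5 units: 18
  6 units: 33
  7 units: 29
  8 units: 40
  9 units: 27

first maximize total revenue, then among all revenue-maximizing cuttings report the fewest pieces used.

3

Consider every possible first cut. r[k] is the best of p[i]+r[k−i] over all sellable i≤k.
r[1] = 4
r[2] = 10
r[3] = 14  (first piece 1, then r[2]=10)
r[4] = 25
r[5] = 29  (first piece 1, then r[4]=25)
r[6] = 35  (first piece 2, then r[4]=25)
r[7] = 39  (first piece 1, then r[6]=35)
r[8] = 50  (first piece 4, then r[4]=25)
r[9] = 54  (first piece 1, then r[8]=50)
Maximum revenue is 54.
Now minimize piece count subject to staying optimal: for each k, pieces[k] = 1 + min over i with p[i]+r[k−i]=r[k] of pieces[k−i].
pieces[6] = 2
pieces[7] = 3
pieces[8] = 2
pieces[9] = 3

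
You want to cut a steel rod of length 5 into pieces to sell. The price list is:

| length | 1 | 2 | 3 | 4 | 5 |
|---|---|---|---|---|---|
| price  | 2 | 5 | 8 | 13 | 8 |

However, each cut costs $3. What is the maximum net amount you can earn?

12

Consider every possible first cut. net[k] is the best of p[i]+net[k−i] over all sellable i≤k, charging 3 whenever i<k.
net[1] = 2
net[2] = max(2+2-3, 5+0) = 5
net[3] = max(2+5-3, 5+2-3, 8+0) = 8
net[4] = max(2+8-3, 5+5-3, 8+2-3, 13+0) = 13
net[5] = max(2+13-3, 5+8-3, 8+5-3, 13+2-3, 8+0) = 12
One optimal plan: pieces 4 + 1 (1 cut) → $15 − $3 = $12.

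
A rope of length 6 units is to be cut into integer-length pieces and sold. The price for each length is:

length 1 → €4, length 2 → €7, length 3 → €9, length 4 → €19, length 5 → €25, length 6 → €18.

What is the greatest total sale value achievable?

Build best[k] bottom-up: best[k] = max over allowed piece i of (p[i] + best[k−i]).
best[1] = 4
best[2] = 8  (first piece 1, then best[1]=4)
best[3] = 12  (first piece 1, then best[2]=8)
best[4] = 19
best[5] = 25
best[6] = 29  (first piece 1, then best[5]=25)
One optimal cutting: 5 + 1 → €25 + €4 = €29.

29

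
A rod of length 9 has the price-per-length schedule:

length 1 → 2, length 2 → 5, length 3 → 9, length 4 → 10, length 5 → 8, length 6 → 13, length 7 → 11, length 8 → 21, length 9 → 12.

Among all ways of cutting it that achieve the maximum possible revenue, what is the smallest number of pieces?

Build r[k] bottom-up: r[k] = max over allowed piece i of (p[i] + r[k−i]).
r[1] = 2
r[2] = max(2+2, 5+0) = 5
r[3] = max(2+5, 5+2, 9+0) = 9
r[4] = max(2+9, 5+5, 9+2, 10+0) = 11
r[5] = max(2+11, 5+9, 9+5, 10+2, 8+0) = 14
r[6] = max(2+14, 5+11, 9+9, 10+5, 8+2, 13+0) = 18
r[7] = max(2+18, 5+14, 9+11, …, 13+2, 11+0) = 20
r[8] = max(2+20, 5+18, 9+14, …, 11+2, 21+0) = 23
r[9] = max(2+23, 5+20, 9+18, …, 21+2, 12+0) = 27
Maximum revenue is 27.
Now minimize piece count subject to staying optimal: for each k, pieces[k] = 1 + min over i with p[i]+r[k−i]=r[k] of pieces[k−i].
pieces[6] = 2
pieces[7] = 3
pieces[8] = 3
pieces[9] = 3

3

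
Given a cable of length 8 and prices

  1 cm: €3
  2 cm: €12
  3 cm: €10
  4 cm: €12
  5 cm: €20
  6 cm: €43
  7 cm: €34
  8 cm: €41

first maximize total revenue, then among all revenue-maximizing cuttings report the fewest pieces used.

2

Consider every possible first cut. r[k] is the best of p[i]+r[k−i] over all sellable i≤k.
r[1] = 3
r[2] = max(3+3, 12+0) = 12
r[3] = max(3+12, 12+3, 10+0) = 15
r[4] = max(3+15, 12+12, 10+3, 12+0) = 24
r[5] = max(3+24, 12+15, 10+12, 12+3, 20+0) = 27
r[6] = max(3+27, 12+24, 10+15, 12+12, 20+3, 43+0) = 43
r[7] = max(3+43, 12+27, 10+24, …, 43+3, 34+0) = 46
r[8] = max(3+46, 12+43, 10+27, …, 34+3, 41+0) = 55
Maximum revenue is €55.
Now minimize piece count subject to staying optimal: for each k, pieces[k] = 1 + min over i with p[i]+r[k−i]=r[k] of pieces[k−i].
pieces[5] = 3
pieces[6] = 1
pieces[7] = 2
pieces[8] = 2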